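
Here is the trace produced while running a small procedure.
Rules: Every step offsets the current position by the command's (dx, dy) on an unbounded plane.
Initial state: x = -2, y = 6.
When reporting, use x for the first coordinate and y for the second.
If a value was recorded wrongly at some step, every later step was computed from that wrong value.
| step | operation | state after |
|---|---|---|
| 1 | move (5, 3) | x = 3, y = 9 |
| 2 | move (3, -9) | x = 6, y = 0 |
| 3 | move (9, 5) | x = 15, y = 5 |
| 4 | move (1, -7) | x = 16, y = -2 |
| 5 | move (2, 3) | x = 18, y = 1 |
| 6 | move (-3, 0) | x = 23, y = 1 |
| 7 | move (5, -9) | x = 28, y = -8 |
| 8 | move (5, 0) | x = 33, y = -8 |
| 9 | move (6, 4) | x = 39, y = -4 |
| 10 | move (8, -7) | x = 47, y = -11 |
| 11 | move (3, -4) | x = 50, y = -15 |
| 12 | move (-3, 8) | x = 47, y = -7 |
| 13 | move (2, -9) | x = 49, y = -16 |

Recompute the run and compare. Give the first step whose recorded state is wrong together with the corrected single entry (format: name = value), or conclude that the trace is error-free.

step 6, x = 15

1. x = -2 + (5) = 3, y = 6 + (3) = 9 (same as recorded)
2. x = 3 + (3) = 6, y = 9 + (-9) = 0 (confirmed correct)
3. x = 6 + (9) = 15, y = 0 + (5) = 5 (same as recorded)
4. x = 15 + (1) = 16, y = 5 + (-7) = -2 (matches)
5. x = 16 + (2) = 18, y = -2 + (3) = 1 (same as recorded)
6. x = 18 + (-3) = 15, y = 1 + (0) = 1 (first mismatch against the trace)
The audit stops at step 6: the recorded entry is wrong and should be x = 15.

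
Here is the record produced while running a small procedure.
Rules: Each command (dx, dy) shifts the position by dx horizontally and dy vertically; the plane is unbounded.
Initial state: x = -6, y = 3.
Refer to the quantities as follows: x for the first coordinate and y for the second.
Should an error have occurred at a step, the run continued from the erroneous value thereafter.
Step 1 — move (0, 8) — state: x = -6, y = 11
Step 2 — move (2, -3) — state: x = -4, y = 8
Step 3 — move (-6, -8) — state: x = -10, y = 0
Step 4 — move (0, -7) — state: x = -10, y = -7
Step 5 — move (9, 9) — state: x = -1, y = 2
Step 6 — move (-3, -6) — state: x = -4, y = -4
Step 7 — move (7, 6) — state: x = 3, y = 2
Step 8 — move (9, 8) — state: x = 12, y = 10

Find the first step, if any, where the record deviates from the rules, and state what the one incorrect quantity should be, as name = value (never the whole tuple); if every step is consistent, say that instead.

Recomputing the run from the initial state:
step 1: x = -6, y = 11
step 2: x = -4, y = 8
step 3: x = -10, y = 0
step 4: x = -10, y = -7
step 5: x = -1, y = 2
step 6: x = -4, y = -4
step 7: x = 3, y = 2
step 8: x = 12, y = 10
This matches the record at every step.

no error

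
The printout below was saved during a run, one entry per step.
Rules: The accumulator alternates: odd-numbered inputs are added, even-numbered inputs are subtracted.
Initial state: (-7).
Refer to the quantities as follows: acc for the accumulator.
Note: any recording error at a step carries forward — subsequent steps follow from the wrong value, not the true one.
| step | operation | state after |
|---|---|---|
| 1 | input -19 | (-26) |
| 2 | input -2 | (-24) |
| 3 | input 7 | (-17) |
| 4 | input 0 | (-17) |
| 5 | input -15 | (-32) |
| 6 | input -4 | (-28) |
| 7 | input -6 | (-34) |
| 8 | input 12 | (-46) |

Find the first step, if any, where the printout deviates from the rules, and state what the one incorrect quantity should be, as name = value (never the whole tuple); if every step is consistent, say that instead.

1. acc = -7 + -19 = -26 (checks out)
2. acc = -26 - -2 = -24 (agrees with the printout)
3. acc = -24 + 7 = -17 (checks out)
4. acc = -17 - 0 = -17 (same as recorded)
5. acc = -17 + -15 = -32 (confirmed correct)
6. acc = -32 - -4 = -28 (confirmed correct)
7. acc = -28 + -6 = -34 (agrees with the printout)
8. acc = -34 - 12 = -46 (no discrepancy)
All steps check out; nothing to correct.

no error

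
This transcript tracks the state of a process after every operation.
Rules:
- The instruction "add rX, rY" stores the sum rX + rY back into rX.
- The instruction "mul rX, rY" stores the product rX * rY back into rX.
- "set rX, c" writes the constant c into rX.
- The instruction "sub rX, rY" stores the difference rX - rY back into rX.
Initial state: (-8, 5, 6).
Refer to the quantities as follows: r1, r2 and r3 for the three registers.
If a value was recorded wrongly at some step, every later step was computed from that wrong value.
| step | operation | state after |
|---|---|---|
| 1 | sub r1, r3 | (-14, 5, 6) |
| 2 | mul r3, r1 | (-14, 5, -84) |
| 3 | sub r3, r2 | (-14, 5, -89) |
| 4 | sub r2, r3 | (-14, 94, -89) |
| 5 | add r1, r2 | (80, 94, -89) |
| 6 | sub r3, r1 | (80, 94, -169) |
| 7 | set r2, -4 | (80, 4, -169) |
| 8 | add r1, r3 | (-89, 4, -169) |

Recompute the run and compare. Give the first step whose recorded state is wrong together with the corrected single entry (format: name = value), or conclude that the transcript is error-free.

step 7, r2 = -4

Recomputing the run from the initial state:
step 1: r1 = -14, r2 = 5, r3 = 6
step 2: r1 = -14, r2 = 5, r3 = -84
step 3: r1 = -14, r2 = 5, r3 = -89
step 4: r1 = -14, r2 = 94, r3 = -89
step 5: r1 = 80, r2 = 94, r3 = -89
step 6: r1 = 80, r2 = 94, r3 = -169
step 7: r1 = 80, r2 = -4, r3 = -169
step 8: r1 = -89, r2 = -4, r3 = -169
The first disagreement with the transcript is at step 7, where the value should be r2 = -4.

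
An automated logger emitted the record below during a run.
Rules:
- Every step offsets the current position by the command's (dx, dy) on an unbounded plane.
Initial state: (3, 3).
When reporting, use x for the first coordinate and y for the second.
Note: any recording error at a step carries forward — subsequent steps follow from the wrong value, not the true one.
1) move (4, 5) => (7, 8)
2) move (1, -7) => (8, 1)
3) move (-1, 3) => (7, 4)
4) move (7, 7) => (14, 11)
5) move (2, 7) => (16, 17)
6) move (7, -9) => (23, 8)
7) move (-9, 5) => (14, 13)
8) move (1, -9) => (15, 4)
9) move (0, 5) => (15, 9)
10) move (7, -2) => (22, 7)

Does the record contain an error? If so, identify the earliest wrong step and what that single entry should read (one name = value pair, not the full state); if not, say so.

step 5, y = 18

1. x = 3 + (4) = 7, y = 3 + (5) = 8 (verified)
2. x = 7 + (1) = 8, y = 8 + (-7) = 1 (agrees with the record)
3. x = 8 + (-1) = 7, y = 1 + (3) = 4 (checks out)
4. x = 7 + (7) = 14, y = 4 + (7) = 11 (in agreement)
5. x = 14 + (2) = 16, y = 11 + (7) = 18 (not what was recorded)
That makes step 5 the first incorrect line — y = 18 is what it should show.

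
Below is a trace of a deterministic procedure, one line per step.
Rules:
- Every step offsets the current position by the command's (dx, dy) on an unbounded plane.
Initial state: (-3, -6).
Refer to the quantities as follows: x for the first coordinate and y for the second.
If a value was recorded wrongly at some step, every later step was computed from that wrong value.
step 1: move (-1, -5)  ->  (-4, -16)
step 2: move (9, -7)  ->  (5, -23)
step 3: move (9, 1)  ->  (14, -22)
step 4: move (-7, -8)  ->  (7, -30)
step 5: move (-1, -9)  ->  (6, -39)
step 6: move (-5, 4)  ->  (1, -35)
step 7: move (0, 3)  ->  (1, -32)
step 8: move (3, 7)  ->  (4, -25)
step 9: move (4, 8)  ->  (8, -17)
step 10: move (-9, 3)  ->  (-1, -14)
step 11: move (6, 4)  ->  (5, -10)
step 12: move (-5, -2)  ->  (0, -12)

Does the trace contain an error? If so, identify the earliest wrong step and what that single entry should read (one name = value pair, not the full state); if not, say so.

step 1, y = -11

1. x = -3 + (-1) = -4, y = -6 + (-5) = -11 (the trace disagrees here)
So the first discrepancy is step 1, where the right value is y = -11.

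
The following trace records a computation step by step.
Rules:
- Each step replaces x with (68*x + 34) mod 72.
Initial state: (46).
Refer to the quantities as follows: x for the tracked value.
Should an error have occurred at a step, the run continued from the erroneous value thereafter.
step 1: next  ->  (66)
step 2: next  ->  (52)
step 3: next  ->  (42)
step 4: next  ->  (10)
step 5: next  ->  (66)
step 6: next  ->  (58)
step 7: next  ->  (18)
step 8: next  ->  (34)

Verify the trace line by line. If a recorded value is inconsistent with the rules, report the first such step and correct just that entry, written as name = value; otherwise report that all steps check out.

step 2, x = 58

step 1: x = (68*46 + 34) mod 72 = 66 -> same as recorded
step 2: x = (68*66 + 34) mod 72 = 58 -> a discrepancy with the trace
That makes step 2 the first incorrect line — x = 58 is what it should show.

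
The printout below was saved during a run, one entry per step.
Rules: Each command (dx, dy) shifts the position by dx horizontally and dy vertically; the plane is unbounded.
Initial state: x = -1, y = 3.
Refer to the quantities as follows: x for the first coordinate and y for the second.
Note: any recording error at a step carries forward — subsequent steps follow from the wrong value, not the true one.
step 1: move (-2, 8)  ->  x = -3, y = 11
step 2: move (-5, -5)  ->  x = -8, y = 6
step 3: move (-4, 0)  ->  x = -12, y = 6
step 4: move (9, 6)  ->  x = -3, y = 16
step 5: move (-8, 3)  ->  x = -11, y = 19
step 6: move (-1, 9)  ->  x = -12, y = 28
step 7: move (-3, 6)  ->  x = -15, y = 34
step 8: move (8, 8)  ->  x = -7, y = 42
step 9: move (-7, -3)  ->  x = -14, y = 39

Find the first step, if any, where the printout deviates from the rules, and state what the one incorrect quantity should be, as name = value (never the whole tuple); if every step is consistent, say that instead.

step 4, y = 12

Recomputing the run from the initial state:
step 1: x = -3, y = 11
step 2: x = -8, y = 6
step 3: x = -12, y = 6
step 4: x = -3, y = 12
step 5: x = -11, y = 15
step 6: x = -12, y = 24
step 7: x = -15, y = 30
step 8: x = -7, y = 38
step 9: x = -14, y = 35
The first disagreement with the printout is at step 4, where the value should be y = 12.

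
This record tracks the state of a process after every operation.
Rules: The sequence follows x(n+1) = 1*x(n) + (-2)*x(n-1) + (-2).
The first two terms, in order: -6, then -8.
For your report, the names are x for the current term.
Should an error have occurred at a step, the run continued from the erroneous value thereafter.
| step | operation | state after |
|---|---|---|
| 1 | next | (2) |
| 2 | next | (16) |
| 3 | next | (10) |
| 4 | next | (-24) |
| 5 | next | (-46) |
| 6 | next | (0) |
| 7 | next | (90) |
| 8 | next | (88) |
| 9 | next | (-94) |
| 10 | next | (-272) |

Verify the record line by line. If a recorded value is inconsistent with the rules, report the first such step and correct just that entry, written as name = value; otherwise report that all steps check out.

Step 1: x = 1*(-8) + (-2)*(-6) + (-2) = 2 — no discrepancy.
Step 2: x = 1*(2) + (-2)*(-8) + (-2) = 16 — agrees with the record.
Step 3: x = 1*(16) + (-2)*(2) + (-2) = 10 — exactly as logged.
Step 4: x = 1*(10) + (-2)*(16) + (-2) = -24 — checks out.
Step 5: x = 1*(-24) + (-2)*(10) + (-2) = -46 — checks out.
Step 6: x = 1*(-46) + (-2)*(-24) + (-2) = 0 — verified.
Step 7: x = 1*(0) + (-2)*(-46) + (-2) = 90 — exactly as logged.
Step 8: x = 1*(90) + (-2)*(0) + (-2) = 88 — exactly as logged.
Step 9: x = 1*(88) + (-2)*(90) + (-2) = -94 — in agreement.
Step 10: x = 1*(-94) + (-2)*(88) + (-2) = -272 — agrees with the record.
Each recorded entry agrees with the recomputation.

no error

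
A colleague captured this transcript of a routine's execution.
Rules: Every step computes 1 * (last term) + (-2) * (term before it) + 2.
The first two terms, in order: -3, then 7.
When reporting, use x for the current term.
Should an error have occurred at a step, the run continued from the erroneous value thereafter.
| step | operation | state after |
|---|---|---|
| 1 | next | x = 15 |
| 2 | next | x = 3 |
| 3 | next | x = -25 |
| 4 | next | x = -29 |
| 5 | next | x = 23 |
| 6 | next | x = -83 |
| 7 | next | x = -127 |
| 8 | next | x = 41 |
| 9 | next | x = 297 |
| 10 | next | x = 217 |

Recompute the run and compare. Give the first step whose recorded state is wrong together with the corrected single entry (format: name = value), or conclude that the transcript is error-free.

step 6, x = 83

Step 1: x = 1*(7) + (-2)*(-3) + (2) = 15 — consistent with the transcript.
Step 2: x = 1*(15) + (-2)*(7) + (2) = 3 — in agreement.
Step 3: x = 1*(3) + (-2)*(15) + (2) = -25 — same as recorded.
Step 4: x = 1*(-25) + (-2)*(3) + (2) = -29 — in agreement.
Step 5: x = 1*(-29) + (-2)*(-25) + (2) = 23 — in agreement.
Step 6: x = 1*(23) + (-2)*(-29) + (2) = 83 — the recorded entry deviates here.
First incorrect step: 6; the correct value is x = 83.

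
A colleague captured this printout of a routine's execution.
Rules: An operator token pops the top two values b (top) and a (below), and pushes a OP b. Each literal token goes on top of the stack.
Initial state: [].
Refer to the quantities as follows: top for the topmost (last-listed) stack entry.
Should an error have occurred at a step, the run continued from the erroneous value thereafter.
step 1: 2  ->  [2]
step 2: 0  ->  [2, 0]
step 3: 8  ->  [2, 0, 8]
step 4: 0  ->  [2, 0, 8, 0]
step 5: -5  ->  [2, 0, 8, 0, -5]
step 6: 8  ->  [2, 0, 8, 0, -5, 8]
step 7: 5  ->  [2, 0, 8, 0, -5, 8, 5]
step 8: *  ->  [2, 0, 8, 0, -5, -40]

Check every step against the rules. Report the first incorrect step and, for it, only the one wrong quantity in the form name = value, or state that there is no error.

step 8, top = 40

1. push 2: top = 2 (matches)
2. push 0: top = 0 (confirmed correct)
3. push 8: top = 8 (verified)
4. push 0: top = 0 (verified)
5. push -5: top = -5 (same as recorded)
6. push 8: top = 8 (consistent with the printout)
7. push 5: top = 5 (checks out)
8. 8 * 5 = 40 (first mismatch against the printout)
That makes step 8 the first incorrect line — top = 40 is what it should show.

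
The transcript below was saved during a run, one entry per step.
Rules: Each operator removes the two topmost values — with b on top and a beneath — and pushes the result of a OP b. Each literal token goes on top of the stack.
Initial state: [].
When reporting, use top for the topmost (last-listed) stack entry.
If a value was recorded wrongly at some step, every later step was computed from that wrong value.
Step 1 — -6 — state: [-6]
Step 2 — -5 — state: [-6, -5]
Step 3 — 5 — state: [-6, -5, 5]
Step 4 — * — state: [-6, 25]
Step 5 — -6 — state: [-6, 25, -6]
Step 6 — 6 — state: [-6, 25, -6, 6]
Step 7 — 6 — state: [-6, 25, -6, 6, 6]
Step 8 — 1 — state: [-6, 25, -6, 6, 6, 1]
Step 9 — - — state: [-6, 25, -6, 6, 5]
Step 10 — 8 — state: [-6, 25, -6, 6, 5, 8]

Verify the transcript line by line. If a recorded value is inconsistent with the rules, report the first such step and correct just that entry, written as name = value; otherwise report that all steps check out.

step 4, top = -25

Recomputing the run from the initial state:
step 1: [-6]
step 2: [-6, -5]
step 3: [-6, -5, 5]
step 4: [-6, -25]
step 5: [-6, -25, -6]
step 6: [-6, -25, -6, 6]
step 7: [-6, -25, -6, 6, 6]
step 8: [-6, -25, -6, 6, 6, 1]
step 9: [-6, -25, -6, 6, 5]
step 10: [-6, -25, -6, 6, 5, 8]
The first disagreement with the transcript is at step 4, where the value should be top = -25.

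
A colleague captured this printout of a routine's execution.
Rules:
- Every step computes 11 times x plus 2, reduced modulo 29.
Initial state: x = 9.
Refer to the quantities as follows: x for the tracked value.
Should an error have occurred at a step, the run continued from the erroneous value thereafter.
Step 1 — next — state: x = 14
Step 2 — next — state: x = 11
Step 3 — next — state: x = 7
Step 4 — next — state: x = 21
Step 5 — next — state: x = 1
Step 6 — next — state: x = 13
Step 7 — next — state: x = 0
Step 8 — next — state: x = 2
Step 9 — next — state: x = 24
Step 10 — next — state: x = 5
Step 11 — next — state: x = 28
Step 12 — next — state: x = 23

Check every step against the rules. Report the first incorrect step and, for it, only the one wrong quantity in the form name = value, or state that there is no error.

step 12, x = 20

Recomputing the run from the initial state:
step 1: x = 14
step 2: x = 11
step 3: x = 7
step 4: x = 21
step 5: x = 1
step 6: x = 13
step 7: x = 0
step 8: x = 2
step 9: x = 24
step 10: x = 5
step 11: x = 28
step 12: x = 20
The first disagreement with the printout is at step 12, where the value should be x = 20.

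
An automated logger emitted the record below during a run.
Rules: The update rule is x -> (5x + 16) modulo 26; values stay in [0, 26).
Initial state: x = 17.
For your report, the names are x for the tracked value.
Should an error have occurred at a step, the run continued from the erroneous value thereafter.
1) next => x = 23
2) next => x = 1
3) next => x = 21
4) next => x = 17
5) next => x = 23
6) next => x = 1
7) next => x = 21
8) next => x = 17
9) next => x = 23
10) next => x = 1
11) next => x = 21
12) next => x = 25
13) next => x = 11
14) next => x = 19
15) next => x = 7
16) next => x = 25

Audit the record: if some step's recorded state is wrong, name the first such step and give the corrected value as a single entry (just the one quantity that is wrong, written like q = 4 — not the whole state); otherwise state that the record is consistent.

step 12, x = 17

step 1: x = (5*17 + 16) mod 26 = 23 -> matches
step 2: x = (5*23 + 16) mod 26 = 1 -> matches
step 3: x = (5*1 + 16) mod 26 = 21 -> confirmed correct
step 4: x = (5*21 + 16) mod 26 = 17 -> no discrepancy
step 5: x = (5*17 + 16) mod 26 = 23 -> verified
step 6: x = (5*23 + 16) mod 26 = 1 -> same as recorded
step 7: x = (5*1 + 16) mod 26 = 21 -> in agreement
step 8: x = (5*21 + 16) mod 26 = 17 -> same as recorded
step 9: x = (5*17 + 16) mod 26 = 23 -> checks out
step 10: x = (5*23 + 16) mod 26 = 1 -> exactly as logged
step 11: x = (5*1 + 16) mod 26 = 21 -> in agreement
step 12: x = (5*21 + 16) mod 26 = 17 -> the entry is off here
That makes step 12 the first incorrect line — x = 17 is what it should show.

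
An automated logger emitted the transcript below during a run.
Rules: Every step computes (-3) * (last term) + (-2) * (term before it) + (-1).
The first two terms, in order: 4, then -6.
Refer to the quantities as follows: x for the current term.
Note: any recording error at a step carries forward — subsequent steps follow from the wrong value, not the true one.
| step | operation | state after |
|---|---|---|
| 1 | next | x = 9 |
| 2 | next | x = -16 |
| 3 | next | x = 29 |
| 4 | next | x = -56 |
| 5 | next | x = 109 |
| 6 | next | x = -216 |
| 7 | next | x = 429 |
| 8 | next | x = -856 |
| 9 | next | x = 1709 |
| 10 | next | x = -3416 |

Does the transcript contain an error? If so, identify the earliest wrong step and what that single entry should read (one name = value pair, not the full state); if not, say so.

no error

Recomputing the run from the initial state:
step 1: x = 9
step 2: x = -16
step 3: x = 29
step 4: x = -56
step 5: x = 109
step 6: x = -216
step 7: x = 429
step 8: x = -856
step 9: x = 1709
step 10: x = -3416
This matches the transcript at every step.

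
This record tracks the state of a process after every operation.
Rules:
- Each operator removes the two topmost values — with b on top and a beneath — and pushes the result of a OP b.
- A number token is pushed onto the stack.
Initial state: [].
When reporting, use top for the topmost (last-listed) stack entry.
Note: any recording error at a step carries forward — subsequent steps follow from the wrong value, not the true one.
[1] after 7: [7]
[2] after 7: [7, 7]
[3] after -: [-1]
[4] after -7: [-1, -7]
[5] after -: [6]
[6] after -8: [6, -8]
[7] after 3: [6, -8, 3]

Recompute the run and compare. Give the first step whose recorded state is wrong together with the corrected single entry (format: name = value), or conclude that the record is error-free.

step 3, top = 0

Recomputing the run from the initial state:
step 1: [7]
step 2: [7, 7]
step 3: [0]
step 4: [0, -7]
step 5: [7]
step 6: [7, -8]
step 7: [7, -8, 3]
The first disagreement with the record is at step 3, where the value should be top = 0.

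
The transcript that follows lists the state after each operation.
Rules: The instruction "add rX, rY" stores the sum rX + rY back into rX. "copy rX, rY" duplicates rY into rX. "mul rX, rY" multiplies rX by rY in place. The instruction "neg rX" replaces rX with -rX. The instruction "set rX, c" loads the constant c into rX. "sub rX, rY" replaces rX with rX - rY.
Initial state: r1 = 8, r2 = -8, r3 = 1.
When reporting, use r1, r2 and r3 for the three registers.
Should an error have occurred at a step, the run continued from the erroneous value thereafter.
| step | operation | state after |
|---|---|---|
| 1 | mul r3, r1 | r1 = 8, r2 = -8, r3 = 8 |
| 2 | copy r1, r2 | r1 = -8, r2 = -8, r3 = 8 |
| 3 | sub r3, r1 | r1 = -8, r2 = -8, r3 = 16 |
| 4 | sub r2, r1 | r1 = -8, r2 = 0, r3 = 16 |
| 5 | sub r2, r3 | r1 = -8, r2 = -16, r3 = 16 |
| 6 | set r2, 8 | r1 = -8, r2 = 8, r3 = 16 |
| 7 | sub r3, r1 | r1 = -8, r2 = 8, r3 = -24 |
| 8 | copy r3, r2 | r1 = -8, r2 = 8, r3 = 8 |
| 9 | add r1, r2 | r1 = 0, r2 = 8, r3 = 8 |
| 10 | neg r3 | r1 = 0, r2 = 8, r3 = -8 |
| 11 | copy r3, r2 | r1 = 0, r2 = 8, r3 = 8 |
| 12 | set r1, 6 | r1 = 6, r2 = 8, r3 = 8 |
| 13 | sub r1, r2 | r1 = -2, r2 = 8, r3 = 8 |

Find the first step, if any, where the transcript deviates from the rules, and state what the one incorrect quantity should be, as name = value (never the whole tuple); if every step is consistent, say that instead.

step 7, r3 = 24

1. r3 = 1 * 8 = 8 (exactly as logged)
2. r1 = -8 (confirmed correct)
3. r3 = 8 - -8 = 16 (consistent with the transcript)
4. r2 = -8 - -8 = 0 (consistent with the transcript)
5. r2 = 0 - 16 = -16 (exactly as logged)
6. r2 = 8 (exactly as logged)
7. r3 = 16 - -8 = 24 (the transcript disagrees here)
Step 7 is the first one off; corrected, r3 = 24.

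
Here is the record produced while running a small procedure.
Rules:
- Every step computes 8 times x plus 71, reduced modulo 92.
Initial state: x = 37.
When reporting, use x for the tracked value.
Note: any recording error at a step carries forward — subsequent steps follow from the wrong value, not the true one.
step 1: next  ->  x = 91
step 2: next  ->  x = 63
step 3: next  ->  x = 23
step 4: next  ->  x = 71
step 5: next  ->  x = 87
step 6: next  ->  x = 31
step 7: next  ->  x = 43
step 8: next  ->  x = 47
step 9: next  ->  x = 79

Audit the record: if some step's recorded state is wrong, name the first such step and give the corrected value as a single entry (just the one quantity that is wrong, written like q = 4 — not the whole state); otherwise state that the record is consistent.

Recomputing the run from the initial state:
step 1: x = 91
step 2: x = 63
step 3: x = 23
step 4: x = 71
step 5: x = 87
step 6: x = 31
step 7: x = 43
step 8: x = 47
step 9: x = 79
This matches the record at every step.

no error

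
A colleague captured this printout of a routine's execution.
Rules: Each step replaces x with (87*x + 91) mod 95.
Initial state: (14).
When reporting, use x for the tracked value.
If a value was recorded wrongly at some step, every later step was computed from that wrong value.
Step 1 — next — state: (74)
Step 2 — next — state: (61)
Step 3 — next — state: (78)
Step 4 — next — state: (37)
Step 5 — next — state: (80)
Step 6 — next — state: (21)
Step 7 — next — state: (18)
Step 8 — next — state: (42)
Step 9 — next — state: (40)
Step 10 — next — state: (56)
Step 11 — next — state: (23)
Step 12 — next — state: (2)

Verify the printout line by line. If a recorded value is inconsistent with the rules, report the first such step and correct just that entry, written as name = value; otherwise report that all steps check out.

Recomputing the run from the initial state:
step 1: x = 74
step 2: x = 69
step 3: x = 14
step 4: x = 74
step 5: x = 69
step 6: x = 14
step 7: x = 74
step 8: x = 69
step 9: x = 14
step 10: x = 74
step 11: x = 69
step 12: x = 14
The first disagreement with the printout is at step 2, where the value should be x = 69.

step 2, x = 69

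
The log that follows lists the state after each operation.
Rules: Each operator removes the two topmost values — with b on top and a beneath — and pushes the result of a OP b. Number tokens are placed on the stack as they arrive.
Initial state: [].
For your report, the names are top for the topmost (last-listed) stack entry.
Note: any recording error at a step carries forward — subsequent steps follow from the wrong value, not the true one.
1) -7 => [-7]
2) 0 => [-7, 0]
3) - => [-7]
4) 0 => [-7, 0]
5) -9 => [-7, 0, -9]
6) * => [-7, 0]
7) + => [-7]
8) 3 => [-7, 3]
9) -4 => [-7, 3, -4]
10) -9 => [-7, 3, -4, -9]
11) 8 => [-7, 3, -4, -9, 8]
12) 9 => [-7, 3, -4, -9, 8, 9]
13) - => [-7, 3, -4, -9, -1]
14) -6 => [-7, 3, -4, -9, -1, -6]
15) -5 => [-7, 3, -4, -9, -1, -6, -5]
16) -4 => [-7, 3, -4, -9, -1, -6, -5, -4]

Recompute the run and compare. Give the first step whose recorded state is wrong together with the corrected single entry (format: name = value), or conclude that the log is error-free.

step 1: push -7: top = -7 -> matches
step 2: push 0: top = 0 -> exactly as logged
step 3: -7 - 0 = -7 -> checks out
step 4: push 0: top = 0 -> no discrepancy
step 5: push -9: top = -9 -> checks out
step 6: 0 * -9 = 0 -> consistent with the log
step 7: -7 + 0 = -7 -> confirmed correct
step 8: push 3: top = 3 -> in agreement
step 9: push -4: top = -4 -> confirmed correct
step 10: push -9: top = -9 -> confirmed correct
step 11: push 8: top = 8 -> no discrepancy
step 12: push 9: top = 9 -> confirmed correct
step 13: 8 - 9 = -1 -> exactly as logged
step 14: push -6: top = -6 -> matches
step 15: push -5: top = -5 -> no discrepancy
step 16: push -4: top = -4 -> consistent with the log
The whole run recomputes cleanly — no discrepancies.

no error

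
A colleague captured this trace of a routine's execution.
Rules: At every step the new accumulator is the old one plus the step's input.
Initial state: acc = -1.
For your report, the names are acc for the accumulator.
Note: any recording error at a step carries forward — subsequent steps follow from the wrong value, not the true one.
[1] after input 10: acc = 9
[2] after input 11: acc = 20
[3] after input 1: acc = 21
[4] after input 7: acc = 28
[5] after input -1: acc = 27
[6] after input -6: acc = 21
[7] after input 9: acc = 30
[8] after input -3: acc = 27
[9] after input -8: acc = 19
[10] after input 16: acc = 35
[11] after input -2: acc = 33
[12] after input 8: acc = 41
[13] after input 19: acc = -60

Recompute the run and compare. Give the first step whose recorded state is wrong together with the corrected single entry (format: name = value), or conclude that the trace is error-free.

step 13, acc = 60

step 1: acc = -1 + 10 = 9 -> exactly as logged
step 2: acc = 9 + 11 = 20 -> verified
step 3: acc = 20 + 1 = 21 -> consistent with the trace
step 4: acc = 21 + 7 = 28 -> same as recorded
step 5: acc = 28 + -1 = 27 -> exactly as logged
step 6: acc = 27 + -6 = 21 -> matches
step 7: acc = 21 + 9 = 30 -> exactly as logged
step 8: acc = 30 + -3 = 27 -> same as recorded
step 9: acc = 27 + -8 = 19 -> checks out
step 10: acc = 19 + 16 = 35 -> confirmed correct
step 11: acc = 35 + -2 = 33 -> exactly as logged
step 12: acc = 33 + 8 = 41 -> same as recorded
step 13: acc = 41 + 19 = 60 -> not what was recorded
First incorrect step: 13; the correct value is acc = 60.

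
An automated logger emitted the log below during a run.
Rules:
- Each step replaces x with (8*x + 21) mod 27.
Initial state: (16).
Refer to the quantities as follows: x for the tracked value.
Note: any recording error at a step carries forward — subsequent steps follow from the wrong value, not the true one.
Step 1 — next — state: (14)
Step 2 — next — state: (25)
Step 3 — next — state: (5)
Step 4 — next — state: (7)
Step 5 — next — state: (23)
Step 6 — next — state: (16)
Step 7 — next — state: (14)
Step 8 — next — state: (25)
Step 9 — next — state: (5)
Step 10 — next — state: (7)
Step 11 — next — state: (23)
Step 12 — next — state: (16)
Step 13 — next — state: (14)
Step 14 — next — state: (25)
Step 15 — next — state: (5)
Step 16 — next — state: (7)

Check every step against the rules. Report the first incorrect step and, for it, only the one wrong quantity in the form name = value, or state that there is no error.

Recomputing the run from the initial state:
step 1: x = 14
step 2: x = 25
step 3: x = 5
step 4: x = 7
step 5: x = 23
step 6: x = 16
step 7: x = 14
step 8: x = 25
step 9: x = 5
step 10: x = 7
step 11: x = 23
step 12: x = 16
step 13: x = 14
step 14: x = 25
step 15: x = 5
step 16: x = 7
This matches the log at every step.

no error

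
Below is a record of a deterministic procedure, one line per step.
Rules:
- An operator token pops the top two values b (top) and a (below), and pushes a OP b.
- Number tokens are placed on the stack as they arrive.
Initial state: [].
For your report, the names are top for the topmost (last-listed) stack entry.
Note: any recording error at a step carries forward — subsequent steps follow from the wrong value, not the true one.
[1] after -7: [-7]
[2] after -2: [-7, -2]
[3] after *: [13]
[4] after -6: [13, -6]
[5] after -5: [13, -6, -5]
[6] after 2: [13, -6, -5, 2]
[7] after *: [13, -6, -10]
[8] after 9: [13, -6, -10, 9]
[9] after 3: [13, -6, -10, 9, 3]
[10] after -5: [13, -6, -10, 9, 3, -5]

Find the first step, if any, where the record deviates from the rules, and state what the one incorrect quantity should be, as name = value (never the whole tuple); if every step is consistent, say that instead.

Recomputing the run from the initial state:
step 1: [-7]
step 2: [-7, -2]
step 3: [14]
step 4: [14, -6]
step 5: [14, -6, -5]
step 6: [14, -6, -5, 2]
step 7: [14, -6, -10]
step 8: [14, -6, -10, 9]
step 9: [14, -6, -10, 9, 3]
step 10: [14, -6, -10, 9, 3, -5]
The first disagreement with the record is at step 3, where the value should be top = 14.

step 3, top = 14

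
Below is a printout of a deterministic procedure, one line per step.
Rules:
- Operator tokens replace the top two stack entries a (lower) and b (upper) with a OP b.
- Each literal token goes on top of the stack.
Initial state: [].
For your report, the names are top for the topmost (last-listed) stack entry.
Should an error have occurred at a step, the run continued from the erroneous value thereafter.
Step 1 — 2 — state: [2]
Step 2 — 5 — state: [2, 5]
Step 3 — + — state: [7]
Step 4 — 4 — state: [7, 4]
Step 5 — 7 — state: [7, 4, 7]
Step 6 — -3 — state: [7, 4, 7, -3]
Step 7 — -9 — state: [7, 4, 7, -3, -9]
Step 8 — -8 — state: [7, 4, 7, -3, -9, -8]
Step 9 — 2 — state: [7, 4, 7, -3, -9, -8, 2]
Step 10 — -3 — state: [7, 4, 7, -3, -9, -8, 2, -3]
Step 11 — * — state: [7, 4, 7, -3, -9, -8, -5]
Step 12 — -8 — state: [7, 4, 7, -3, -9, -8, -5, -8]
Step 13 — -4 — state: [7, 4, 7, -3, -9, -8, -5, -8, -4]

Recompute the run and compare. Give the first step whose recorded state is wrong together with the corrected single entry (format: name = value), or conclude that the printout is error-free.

Recomputing the run from the initial state:
step 1: [2]
step 2: [2, 5]
step 3: [7]
step 4: [7, 4]
step 5: [7, 4, 7]
step 6: [7, 4, 7, -3]
step 7: [7, 4, 7, -3, -9]
step 8: [7, 4, 7, -3, -9, -8]
step 9: [7, 4, 7, -3, -9, -8, 2]
step 10: [7, 4, 7, -3, -9, -8, 2, -3]
step 11: [7, 4, 7, -3, -9, -8, -6]
step 12: [7, 4, 7, -3, -9, -8, -6, -8]
step 13: [7, 4, 7, -3, -9, -8, -6, -8, -4]
The first disagreement with the printout is at step 11, where the value should be top = -6.

step 11, top = -6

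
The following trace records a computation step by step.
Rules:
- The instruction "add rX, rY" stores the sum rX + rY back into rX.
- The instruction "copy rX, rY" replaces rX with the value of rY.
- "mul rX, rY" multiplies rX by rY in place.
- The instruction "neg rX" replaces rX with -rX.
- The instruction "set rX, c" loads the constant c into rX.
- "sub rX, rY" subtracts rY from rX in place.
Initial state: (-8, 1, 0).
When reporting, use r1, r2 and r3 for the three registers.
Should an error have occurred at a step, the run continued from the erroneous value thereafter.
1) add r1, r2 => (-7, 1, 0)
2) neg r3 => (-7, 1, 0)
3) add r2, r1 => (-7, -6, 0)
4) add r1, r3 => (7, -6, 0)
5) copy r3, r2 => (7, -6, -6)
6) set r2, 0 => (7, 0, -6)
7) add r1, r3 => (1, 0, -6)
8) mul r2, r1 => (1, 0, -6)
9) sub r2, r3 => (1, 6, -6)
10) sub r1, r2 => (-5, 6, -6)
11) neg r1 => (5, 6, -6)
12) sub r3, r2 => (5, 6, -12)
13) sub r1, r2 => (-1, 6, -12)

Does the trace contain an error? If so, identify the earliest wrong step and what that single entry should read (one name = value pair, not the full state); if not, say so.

step 1: r1 = -8 + 1 = -7 -> exactly as logged
step 2: r3 = -(0) = 0 -> agrees with the trace
step 3: r2 = 1 + -7 = -6 -> confirmed correct
step 4: r1 = -7 + 0 = -7 -> the entry is off here
Step 4 is the first one off; corrected, r1 = -7.

step 4, r1 = -7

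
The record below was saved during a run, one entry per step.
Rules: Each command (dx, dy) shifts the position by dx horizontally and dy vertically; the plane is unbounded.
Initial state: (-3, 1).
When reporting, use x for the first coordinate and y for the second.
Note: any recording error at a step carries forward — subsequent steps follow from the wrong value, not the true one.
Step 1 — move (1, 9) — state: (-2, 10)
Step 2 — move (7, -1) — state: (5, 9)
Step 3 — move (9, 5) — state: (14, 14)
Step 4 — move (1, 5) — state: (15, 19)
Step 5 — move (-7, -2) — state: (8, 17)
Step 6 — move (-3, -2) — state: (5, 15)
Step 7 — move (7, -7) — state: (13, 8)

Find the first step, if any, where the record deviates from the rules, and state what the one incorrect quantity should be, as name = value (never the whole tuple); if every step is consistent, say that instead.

1. x = -3 + (1) = -2, y = 1 + (9) = 10 (same as recorded)
2. x = -2 + (7) = 5, y = 10 + (-1) = 9 (in agreement)
3. x = 5 + (9) = 14, y = 9 + (5) = 14 (checks out)
4. x = 14 + (1) = 15, y = 14 + (5) = 19 (matches)
5. x = 15 + (-7) = 8, y = 19 + (-2) = 17 (in agreement)
6. x = 8 + (-3) = 5, y = 17 + (-2) = 15 (agrees with the record)
7. x = 5 + (7) = 12, y = 15 + (-7) = 8 (a discrepancy with the record)
That makes step 7 the first incorrect line — x = 12 is what it should show.

step 7, x = 12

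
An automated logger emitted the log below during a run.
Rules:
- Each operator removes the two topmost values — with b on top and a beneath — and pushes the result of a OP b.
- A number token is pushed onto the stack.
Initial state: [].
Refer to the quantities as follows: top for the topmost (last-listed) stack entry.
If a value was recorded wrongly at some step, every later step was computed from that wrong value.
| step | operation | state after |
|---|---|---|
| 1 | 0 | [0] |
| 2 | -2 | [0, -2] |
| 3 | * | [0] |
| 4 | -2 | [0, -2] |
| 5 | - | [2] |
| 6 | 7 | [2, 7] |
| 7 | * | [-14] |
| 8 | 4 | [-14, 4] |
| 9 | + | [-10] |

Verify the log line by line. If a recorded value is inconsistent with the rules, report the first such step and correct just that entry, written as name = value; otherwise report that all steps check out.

step 7, top = 14

step 1: push 0: top = 0 -> matches
step 2: push -2: top = -2 -> exactly as logged
step 3: 0 * -2 = 0 -> consistent with the log
step 4: push -2: top = -2 -> no discrepancy
step 5: 0 - -2 = 2 -> agrees with the log
step 6: push 7: top = 7 -> same as recorded
step 7: 2 * 7 = 14 -> the entry is off here
Conclusion: step 7 carries the first error; the entry should be top = 14.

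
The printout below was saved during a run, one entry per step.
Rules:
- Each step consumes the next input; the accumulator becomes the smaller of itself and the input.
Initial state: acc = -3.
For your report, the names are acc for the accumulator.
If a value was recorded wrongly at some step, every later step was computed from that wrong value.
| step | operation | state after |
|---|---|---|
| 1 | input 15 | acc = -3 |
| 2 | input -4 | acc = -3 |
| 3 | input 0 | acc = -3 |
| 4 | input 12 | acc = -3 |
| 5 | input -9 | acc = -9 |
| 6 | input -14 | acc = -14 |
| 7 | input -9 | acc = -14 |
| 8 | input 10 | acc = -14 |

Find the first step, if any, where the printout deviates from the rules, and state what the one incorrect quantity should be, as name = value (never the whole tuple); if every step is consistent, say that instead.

step 1: acc = min(-3, 15) = -3 -> same as recorded
step 2: acc = min(-3, -4) = -4 -> the printout disagrees here
First incorrect step: 2; the correct value is acc = -4.

step 2, acc = -4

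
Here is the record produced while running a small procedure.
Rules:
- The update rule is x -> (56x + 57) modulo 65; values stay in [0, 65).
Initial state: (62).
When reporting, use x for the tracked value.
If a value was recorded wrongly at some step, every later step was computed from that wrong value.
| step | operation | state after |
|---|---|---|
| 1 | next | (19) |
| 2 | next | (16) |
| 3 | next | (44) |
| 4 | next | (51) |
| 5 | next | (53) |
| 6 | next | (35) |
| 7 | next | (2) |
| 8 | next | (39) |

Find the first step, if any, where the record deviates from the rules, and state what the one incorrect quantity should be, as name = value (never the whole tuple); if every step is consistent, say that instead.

Step 1: x = (56*62 + 57) mod 65 = 19 — same as recorded.
Step 2: x = (56*19 + 57) mod 65 = 16 — confirmed correct.
Step 3: x = (56*16 + 57) mod 65 = 43 — a discrepancy with the record.
Conclusion: step 3 carries the first error; the entry should be x = 43.

step 3, x = 43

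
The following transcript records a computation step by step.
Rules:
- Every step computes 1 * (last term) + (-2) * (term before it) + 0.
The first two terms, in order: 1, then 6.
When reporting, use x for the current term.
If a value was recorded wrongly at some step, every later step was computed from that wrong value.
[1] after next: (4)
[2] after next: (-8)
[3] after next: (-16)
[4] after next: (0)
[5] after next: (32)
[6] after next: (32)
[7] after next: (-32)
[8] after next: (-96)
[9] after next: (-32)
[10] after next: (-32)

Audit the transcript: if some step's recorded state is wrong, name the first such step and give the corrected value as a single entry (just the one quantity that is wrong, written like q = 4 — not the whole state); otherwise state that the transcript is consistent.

Recomputing the run from the initial state:
step 1: x = 4
step 2: x = -8
step 3: x = -16
step 4: x = 0
step 5: x = 32
step 6: x = 32
step 7: x = -32
step 8: x = -96
step 9: x = -32
step 10: x = 160
The first disagreement with the transcript is at step 10, where the value should be x = 160.

step 10, x = 160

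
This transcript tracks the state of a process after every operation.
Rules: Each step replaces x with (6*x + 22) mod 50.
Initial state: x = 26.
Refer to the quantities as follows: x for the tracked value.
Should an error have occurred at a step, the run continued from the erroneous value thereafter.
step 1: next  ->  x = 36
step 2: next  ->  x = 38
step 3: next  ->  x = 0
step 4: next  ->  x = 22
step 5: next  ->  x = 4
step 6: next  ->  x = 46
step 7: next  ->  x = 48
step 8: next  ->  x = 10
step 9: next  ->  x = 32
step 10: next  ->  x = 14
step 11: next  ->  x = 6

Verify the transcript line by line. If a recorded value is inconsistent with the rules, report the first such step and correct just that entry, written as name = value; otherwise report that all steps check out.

1. x = (6*26 + 22) mod 50 = 28 (the recorded entry deviates here)
Conclusion: step 1 carries the first error; the entry should be x = 28.

step 1, x = 28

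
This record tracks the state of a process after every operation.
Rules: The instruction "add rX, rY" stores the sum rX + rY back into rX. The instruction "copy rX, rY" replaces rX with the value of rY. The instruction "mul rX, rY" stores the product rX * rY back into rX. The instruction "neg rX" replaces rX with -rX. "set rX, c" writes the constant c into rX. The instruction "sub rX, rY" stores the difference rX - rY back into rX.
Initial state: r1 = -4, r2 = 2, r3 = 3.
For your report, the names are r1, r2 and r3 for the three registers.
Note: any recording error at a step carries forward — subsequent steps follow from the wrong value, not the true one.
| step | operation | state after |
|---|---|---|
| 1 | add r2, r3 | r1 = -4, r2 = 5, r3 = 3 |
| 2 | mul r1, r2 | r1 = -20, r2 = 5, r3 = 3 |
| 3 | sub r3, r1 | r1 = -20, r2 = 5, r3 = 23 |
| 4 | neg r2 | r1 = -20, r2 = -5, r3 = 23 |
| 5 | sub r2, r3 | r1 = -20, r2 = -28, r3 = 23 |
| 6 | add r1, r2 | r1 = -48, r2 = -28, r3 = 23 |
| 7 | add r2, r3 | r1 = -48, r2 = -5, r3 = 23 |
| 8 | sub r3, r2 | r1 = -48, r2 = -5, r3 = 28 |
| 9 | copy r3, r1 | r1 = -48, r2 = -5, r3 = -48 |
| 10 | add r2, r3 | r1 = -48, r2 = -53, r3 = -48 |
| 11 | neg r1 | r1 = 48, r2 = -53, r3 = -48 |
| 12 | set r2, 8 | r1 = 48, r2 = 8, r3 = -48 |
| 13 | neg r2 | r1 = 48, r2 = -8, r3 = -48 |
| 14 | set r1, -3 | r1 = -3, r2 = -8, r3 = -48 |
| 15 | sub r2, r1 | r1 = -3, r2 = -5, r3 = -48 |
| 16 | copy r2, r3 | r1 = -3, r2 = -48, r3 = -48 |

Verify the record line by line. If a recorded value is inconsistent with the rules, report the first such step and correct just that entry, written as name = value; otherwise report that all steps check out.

1. r2 = 2 + 3 = 5 (same as recorded)
2. r1 = -4 * 5 = -20 (exactly as logged)
3. r3 = 3 - -20 = 23 (verified)
4. r2 = -(5) = -5 (verified)
5. r2 = -5 - 23 = -28 (no discrepancy)
6. r1 = -20 + -28 = -48 (checks out)
7. r2 = -28 + 23 = -5 (matches)
8. r3 = 23 - -5 = 28 (agrees with the record)
9. r3 = -48 (matches)
10. r2 = -5 + -48 = -53 (exactly as logged)
11. r1 = -(-48) = 48 (confirmed correct)
12. r2 = 8 (matches)
13. r2 = -(8) = -8 (agrees with the record)
14. r1 = -3 (verified)
15. r2 = -8 - -3 = -5 (consistent with the record)
16. r2 = -48 (agrees with the record)
Nothing is out of place; the run is error-free.

no error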